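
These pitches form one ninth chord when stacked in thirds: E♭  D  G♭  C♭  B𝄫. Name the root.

C♭

Stacking in thirds gives C♭ – E♭ – G♭ – B𝄫 – D, so C♭ is the root — C♭ dominant seventh sharp nine.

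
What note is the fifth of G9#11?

G9#11 is built on G; its 5th is a perfect 5th above the root.
A fifth above G uses the letter D, and the perfect 5th above G is D.

D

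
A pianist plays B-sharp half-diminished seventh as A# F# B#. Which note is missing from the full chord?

D#

The full B-sharp half-diminished seventh chord is B#, D#, F#, A#.
Comparing with the voicing, the minor 3rd (3rd) — D# — is absent.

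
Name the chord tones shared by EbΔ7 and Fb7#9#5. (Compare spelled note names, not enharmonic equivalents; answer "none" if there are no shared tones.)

EbΔ7: Eb G Bb D
Fb7#9#5: Fb Ab C Ebb G
Common to both → G.

G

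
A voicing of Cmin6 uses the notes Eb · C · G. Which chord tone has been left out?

The full Cmin6 chord is C, Eb, G, A.
Comparing with the voicing, the major 6th (6th) — A — is absent.

A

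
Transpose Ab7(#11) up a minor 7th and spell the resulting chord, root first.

Gb – Bb – Db – Fb – C

Transposed root: Ab → Gb (minor 7th up). So we spell Gb dominant seventh sharp eleven:
Gb — root
Bb — major 3rd
Db — perfect 5th
Fb — minor 7th
C — augmented 11th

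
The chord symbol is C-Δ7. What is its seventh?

B

C-Δ7 is built on C; its 7th is a major 7th above the root.
A seventh above C uses the letter B, and the major 7th above C is B.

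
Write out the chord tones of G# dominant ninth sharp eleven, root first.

G# dominant ninth sharp eleven: dominant ninth sharp eleven on G#.
G# — root
B# — major 3rd
D# — perfect 5th
F# — minor 7th
A# — major 9th
C## — augmented 11th

G#  B#  D#  F#  A#  C##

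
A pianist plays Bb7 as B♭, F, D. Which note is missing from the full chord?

The full Bb7 chord is B♭, D, F, A♭.
Comparing with the voicing, the minor 7th (7th) — A♭ — is absent.

A♭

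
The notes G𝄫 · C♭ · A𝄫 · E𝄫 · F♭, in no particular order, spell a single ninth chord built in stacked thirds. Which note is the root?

F♭

Arranged so that each adjacent pair is a third by letter name: F♭ – A𝄫 – C♭ – E𝄫 – G𝄫.
The bottom of that stack, F♭, is the root (this is F♭ minor seventh flat nine).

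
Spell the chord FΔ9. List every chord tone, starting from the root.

F, A, C, E, G

Root F, quality major ninth:
- root: F
- major 3rd: A
- perfect 5th: C
- major 7th: E
- major 9th: G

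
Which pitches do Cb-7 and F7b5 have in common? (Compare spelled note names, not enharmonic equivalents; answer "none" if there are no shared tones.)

Cb

Cb-7 = Cb, Ebb, Gb, Bbb.
F7b5 = F, A, Cb, Eb.
Shared: Cb.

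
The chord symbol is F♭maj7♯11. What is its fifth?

C♭

Root of F♭maj7♯11 = F♭. The 5th is a perfect 5th: F♭ up a perfect 5th → C♭.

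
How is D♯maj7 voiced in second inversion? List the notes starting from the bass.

A♯ – C𝄪 – D♯ – F𝄪

In root position, D♯maj7 is D♯–F𝄪–A♯–C𝄪.
Second inversion puts the fifth (A♯) in the bass.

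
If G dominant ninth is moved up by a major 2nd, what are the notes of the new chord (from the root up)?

G up a major 2nd → A. New chord: A dominant ninth.
Root: A
Major 3rd (3rd): C#
Perfect 5th (5th): E
Minor 7th (7th): G
Major 9th (9th): B

A – C# – E – G – B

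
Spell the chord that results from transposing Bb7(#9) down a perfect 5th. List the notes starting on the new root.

Eb G Bb Db F#

Bb down a perfect 5th → Eb. New chord: Eb dominant seventh sharp nine.
- root: Eb
- major 3rd: G
- perfect 5th: Bb
- minor 7th: Db
- augmented 9th: F#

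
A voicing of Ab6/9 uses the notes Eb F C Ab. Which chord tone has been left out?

Ab6/9 = Ab, C, Eb, F, Bb. The voicing lacks the 9th (major 9th), Bb.

Bb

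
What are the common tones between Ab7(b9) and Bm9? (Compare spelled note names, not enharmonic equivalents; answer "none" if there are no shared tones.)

Ab7(b9): Ab C Eb Gb Bbb
Bm9: B D F# A C#
Common to both → none.

none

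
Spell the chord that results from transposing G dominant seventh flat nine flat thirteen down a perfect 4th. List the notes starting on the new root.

D – F-sharp – A – C – E-flat – B-flat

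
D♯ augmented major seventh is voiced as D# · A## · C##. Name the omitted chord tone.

D♯ augmented major seventh = D#, F##, A##, C##. The voicing lacks the 3rd (major 3rd), F##.

F##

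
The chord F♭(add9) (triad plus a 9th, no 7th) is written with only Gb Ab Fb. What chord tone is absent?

Cb

F♭(add9) = Fb, Ab, Cb, Gb. The voicing lacks the 5th (perfect 5th), Cb.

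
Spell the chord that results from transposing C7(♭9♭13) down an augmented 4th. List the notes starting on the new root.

An augmented 4th down from C is G♭, so the new chord is G♭ dominant seventh flat nine flat thirteen.
root → G♭
3rd (major 3rd) → B♭
5th (perfect 5th) → D♭
7th (minor 7th) → F♭
9th (minor 9th) → A𝄫
13th (minor 13th) → E𝄫

G♭ – B♭ – D♭ – F♭ – A𝄫 – E𝄫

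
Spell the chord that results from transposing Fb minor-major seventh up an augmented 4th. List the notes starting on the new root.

B-flat – D-flat – F – A

F-flat up an augmented 4th → B-flat. New chord: B-flat minor-major seventh.
root → B-flat
3rd (minor 3rd) → D-flat
5th (perfect 5th) → F
7th (major 7th) → A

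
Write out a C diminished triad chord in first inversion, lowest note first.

Eb  Gb  C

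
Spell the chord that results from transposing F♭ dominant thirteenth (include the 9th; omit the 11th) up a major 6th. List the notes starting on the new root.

D-flat  F  A-flat  C-flat  E-flat  B-flat

A major 6th up from F-flat is D-flat, so the new chord is D-flat dominant thirteenth.
- root: D-flat
- major 3rd: F
- perfect 5th: A-flat
- minor 7th: C-flat
- major 9th: E-flat
- major 13th: B-flat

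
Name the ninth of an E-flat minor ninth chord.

E-flat minor ninth is built on E-flat; its 9th is a major 9th above the root.
A second above E uses the letter F, and the major 9th above E-flat is F.

F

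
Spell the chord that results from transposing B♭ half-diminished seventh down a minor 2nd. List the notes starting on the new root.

A  C  E♭  G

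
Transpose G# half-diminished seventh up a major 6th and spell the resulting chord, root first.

E#, G#, B, D#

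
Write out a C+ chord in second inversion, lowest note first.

G♯ – C – E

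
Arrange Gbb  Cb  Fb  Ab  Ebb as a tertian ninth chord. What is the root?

Stacking in thirds gives Fb – Ab – Cb – Ebb – Gbb, so Fb is the root — Fb dominant seventh flat nine.

Fb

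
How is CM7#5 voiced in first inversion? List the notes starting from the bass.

E – G# – B – C

CM7#5 = C–E–G#–B; first inversion → third (E) lowest.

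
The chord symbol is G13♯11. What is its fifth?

Root of G13♯11 = G. The 5th is a perfect 5th: G up a perfect 5th → D.

D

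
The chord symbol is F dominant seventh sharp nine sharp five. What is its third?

Root of F dominant seventh sharp nine sharp five = F. The 3rd is a major 3rd: F up a major 3rd → A.

A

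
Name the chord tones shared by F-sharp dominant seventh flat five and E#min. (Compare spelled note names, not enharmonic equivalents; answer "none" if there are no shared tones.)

none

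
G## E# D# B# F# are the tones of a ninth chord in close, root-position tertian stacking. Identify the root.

Arranged so that each adjacent pair is a third by letter name: E# – G## – B# – D# – F#.
The bottom of that stack, E#, is the root (this is E# dominant seventh flat nine).

E#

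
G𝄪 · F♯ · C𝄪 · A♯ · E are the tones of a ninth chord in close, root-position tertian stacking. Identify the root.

Arranged so that each adjacent pair is a third by letter name: F♯ – A♯ – C𝄪 – E – G𝄪.
The bottom of that stack, F♯, is the root (this is F♯ dominant seventh sharp nine sharp five).

F♯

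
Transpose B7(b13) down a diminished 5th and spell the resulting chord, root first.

B down a diminished 5th → E#. New chord: E# dominant seventh flat thirteen.
root → E#
3rd (major 3rd) → G##
5th (perfect 5th) → B#
7th (minor 7th) → D#
13th (minor 13th) → C#

E#, G##, B#, D#, C#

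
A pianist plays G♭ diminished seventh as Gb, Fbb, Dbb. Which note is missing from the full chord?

Bbb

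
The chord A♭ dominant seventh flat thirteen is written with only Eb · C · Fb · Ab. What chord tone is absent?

Gb

A♭ dominant seventh flat thirteen = Ab, C, Eb, Gb, Fb. The voicing lacks the 7th (minor 7th), Gb.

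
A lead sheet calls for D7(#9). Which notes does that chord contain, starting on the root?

D7(#9): dominant seventh sharp nine on D.
D — root
F# — major 3rd
A — perfect 5th
C — minor 7th
E# — augmented 9th

D, F#, A, C, E#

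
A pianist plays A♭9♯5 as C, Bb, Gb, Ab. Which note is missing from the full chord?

E

A♭9♯5 = Ab, C, E, Gb, Bb. The voicing lacks the 5th (augmented 5th), E.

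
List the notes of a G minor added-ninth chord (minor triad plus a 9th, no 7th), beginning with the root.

G minor added-ninth is a minor added-ninth built on G.
root → G
3rd (minor 3rd) → B-flat
5th (perfect 5th) → D
9th (major 9th) → A

G – B-flat – D – A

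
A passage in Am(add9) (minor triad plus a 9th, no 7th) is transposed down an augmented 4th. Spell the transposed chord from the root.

E♭  G♭  B♭  F

An augmented 4th down from A is E♭, so the new chord is E♭ minor added-ninth.
E♭ — root
G♭ — minor 3rd
B♭ — perfect 5th
F — major 9th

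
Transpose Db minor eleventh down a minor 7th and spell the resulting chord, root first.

Transposed root: Db → Eb (minor 7th down). So we spell Eb minor eleventh:
root → Eb
3rd (minor 3rd) → Gb
5th (perfect 5th) → Bb
7th (minor 7th) → Db
9th (major 9th) → F
11th (perfect 11th) → Ab

Eb  Gb  Bb  Db  F  Ab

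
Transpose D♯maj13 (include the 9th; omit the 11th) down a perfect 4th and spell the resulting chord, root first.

A#, C##, E#, G##, B#, F##

Transposed root: D# → A# (perfect 4th down). So we spell A# major thirteenth:
root → A#
3rd (major 3rd) → C##
5th (perfect 5th) → E#
7th (major 7th) → G##
9th (major 9th) → B#
13th (major 13th) → F##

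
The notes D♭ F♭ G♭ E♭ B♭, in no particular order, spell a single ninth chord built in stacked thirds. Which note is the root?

E♭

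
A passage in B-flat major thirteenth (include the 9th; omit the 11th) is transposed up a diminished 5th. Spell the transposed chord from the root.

Fb  Ab  Cb  Eb  Gb  Db

Transposed root: Bb → Fb (diminished 5th up). So we spell Fb major thirteenth:
- root: Fb
- major 3rd: Ab
- perfect 5th: Cb
- major 7th: Eb
- major 9th: Gb
- major 13th: Db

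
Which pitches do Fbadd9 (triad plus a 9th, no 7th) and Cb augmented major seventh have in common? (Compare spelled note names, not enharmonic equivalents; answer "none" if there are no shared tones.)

Cb

Fbadd9 = Fb, Ab, Cb, Gb.
Cb augmented major seventh = Cb, Eb, G, Bb.
Shared: Cb.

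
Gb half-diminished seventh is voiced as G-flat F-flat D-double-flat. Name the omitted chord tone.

B-double-flat

Gb half-diminished seventh = G-flat, B-double-flat, D-double-flat, F-flat. The voicing lacks the 3rd (minor 3rd), B-double-flat.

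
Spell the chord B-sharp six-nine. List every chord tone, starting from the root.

B-sharp, D-double-sharp, F-double-sharp, G-double-sharp, C-double-sharp

B-sharp six-nine: six-nine on B-sharp.
B-sharp — root
D-double-sharp — major 3rd
F-double-sharp — perfect 5th
G-double-sharp — major 6th
C-double-sharp — major 9th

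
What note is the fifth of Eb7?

B♭

Eb7 is built on E♭; its 5th is a perfect 5th above the root.
A fifth above E uses the letter B, and the perfect 5th above E♭ is B♭.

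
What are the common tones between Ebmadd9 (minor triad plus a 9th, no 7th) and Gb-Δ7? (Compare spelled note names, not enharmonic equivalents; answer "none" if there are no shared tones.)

Gb F

Ebmadd9 = Eb, Gb, Bb, F.
Gb-Δ7 = Gb, Bbb, Db, F.
Shared: Gb, F.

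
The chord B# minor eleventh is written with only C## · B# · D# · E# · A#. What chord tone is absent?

F##

The full B# minor eleventh chord is B#, D#, F##, A#, C##, E#.
Comparing with the voicing, the perfect 5th (5th) — F## — is absent.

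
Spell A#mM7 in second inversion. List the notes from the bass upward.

A#mM7 = A♯–C♯–E♯–G𝄪; second inversion → fifth (E♯) lowest.

E♯, G𝄪, A♯, C♯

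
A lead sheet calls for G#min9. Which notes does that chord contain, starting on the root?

G♯  B  D♯  F♯  A♯

G#min9 is a minor ninth built on G♯.
root → G♯
3rd (minor 3rd) → B
5th (perfect 5th) → D♯
7th (minor 7th) → F♯
9th (major 9th) → A♯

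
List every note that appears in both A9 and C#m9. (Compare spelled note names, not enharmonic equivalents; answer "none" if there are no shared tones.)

A9 = A, C#, E, G, B.
C#m9 = C#, E, G#, B, D#.
Shared: C#, E, B.

C#, E, B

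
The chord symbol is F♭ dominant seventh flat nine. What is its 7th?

F♭ dominant seventh flat nine is built on F♭; its 7th is a minor 7th above the root.
A seventh above F uses the letter E, and the minor 7th above F♭ is E𝄫.

E𝄫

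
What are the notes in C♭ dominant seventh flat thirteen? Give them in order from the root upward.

Cb  Eb  Gb  Bbb  Abb

C♭ dominant seventh flat thirteen is a dominant seventh flat thirteen built on Cb.
- root: Cb
- major 3rd: Eb
- perfect 5th: Gb
- minor 7th: Bbb
- minor 13th: Abb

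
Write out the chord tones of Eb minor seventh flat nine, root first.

E-flat  G-flat  B-flat  D-flat  F-flat

Eb minor seventh flat nine is a minor seventh flat nine built on E-flat.
root → E-flat
3rd (minor 3rd) → G-flat
5th (perfect 5th) → B-flat
7th (minor 7th) → D-flat
9th (minor 9th) → F-flat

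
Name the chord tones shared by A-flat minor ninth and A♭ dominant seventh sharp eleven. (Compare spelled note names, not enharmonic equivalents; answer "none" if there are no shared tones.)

Ab, Eb, Gb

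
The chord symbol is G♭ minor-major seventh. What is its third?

Root of G♭ minor-major seventh = G-flat. The 3rd is a minor 3rd: G-flat up a minor 3rd → B-double-flat.

B-double-flat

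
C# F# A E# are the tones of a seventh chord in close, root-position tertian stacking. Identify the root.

F#

Stacking in thirds gives F# – A – C# – E#, so F# is the root — F# minor-major seventh.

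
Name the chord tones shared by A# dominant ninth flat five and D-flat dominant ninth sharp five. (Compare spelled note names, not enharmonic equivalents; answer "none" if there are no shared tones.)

A# dominant ninth flat five = A♯, C𝄪, E, G♯, B♯.
D-flat dominant ninth sharp five = D♭, F, A, C♭, E♭.
Shared: none.

none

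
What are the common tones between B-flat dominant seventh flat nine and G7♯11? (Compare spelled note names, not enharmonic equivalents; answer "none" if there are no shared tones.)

D, F

B-flat dominant seventh flat nine = Bb, D, F, Ab, Cb.
G7♯11 = G, B, D, F, C#.
Shared: D, F.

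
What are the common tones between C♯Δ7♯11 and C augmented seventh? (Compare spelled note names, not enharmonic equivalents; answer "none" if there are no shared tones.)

G#

C♯Δ7♯11 = C#, E#, G#, B#, F##.
C augmented seventh = C, E, G#, Bb.
Shared: G#.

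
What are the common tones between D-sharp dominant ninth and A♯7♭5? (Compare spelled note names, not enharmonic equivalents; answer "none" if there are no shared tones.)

A♯

D-sharp dominant ninth = D♯, F𝄪, A♯, C♯, E♯.
A♯7♭5 = A♯, C𝄪, E, G♯.
Shared: A♯.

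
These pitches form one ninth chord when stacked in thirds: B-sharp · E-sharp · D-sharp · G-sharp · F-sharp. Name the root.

E-sharp

Stacking in thirds gives E-sharp – G-sharp – B-sharp – D-sharp – F-sharp, so E-sharp is the root — E-sharp minor seventh flat nine.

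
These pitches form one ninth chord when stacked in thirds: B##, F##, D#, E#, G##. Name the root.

Stacking in thirds gives E# – G## – B## – D# – F##, so E# is the root — E# dominant ninth sharp five.

E#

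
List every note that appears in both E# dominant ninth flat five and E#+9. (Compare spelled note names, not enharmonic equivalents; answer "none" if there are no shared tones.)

E# G## D# F##

E# dominant ninth flat five: E# G## B D# F##
E#+9: E# G## B## D# F##
Common to both → E#, G##, D#, F##.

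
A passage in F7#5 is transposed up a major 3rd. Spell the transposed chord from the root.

A, C♯, E♯, G

A major 3rd up from F is A, so the new chord is A augmented seventh.
A — root
C♯ — major 3rd
E♯ — augmented 5th
G — minor 7th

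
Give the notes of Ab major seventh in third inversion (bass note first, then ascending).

Ab major seventh = Ab–C–Eb–G; third inversion → seventh (G) lowest.

G Ab C Eb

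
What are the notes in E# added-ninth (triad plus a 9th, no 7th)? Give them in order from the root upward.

Root E#, quality added-ninth:
Root: E#
Major 3rd (3rd): G##
Perfect 5th (5th): B#
Major 9th (9th): F##

E# G## B# F##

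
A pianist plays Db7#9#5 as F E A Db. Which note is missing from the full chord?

Db7#9#5 = Db, F, A, Cb, E. The voicing lacks the 7th (minor 7th), Cb.

Cb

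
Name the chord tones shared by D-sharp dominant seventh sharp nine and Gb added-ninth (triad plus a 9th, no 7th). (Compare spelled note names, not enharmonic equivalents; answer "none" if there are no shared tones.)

D-sharp dominant seventh sharp nine = D-sharp, F-double-sharp, A-sharp, C-sharp, E-double-sharp.
Gb added-ninth = G-flat, B-flat, D-flat, A-flat.
Shared: none.

none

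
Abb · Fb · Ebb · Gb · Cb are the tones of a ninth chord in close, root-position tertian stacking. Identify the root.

Fb

Stacking in thirds gives Fb – Abb – Cb – Ebb – Gb, so Fb is the root — Fb minor ninth.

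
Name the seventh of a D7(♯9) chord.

D7(♯9) is built on D; its 7th is a minor 7th above the root.
A seventh above D uses the letter C, and the minor 7th above D is C.

C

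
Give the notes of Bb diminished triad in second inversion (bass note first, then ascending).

In root position, Bb diminished triad is B-flat–D-flat–F-flat.
Second inversion puts the fifth (F-flat) in the bass.

F-flat  B-flat  D-flat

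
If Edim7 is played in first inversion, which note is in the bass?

Edim7 = E–G–Bb–Db. First inversion → third in the bass = G.

G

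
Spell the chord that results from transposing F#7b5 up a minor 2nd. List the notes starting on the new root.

G, B, Db, F

F# up a minor 2nd → G. New chord: G dominant seventh flat five.
Root: G
Major 3rd (3rd): B
Diminished 5th (5th): Db
Minor 7th (7th): F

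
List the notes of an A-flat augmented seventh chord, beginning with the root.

Ab, C, E, Gb

A-flat augmented seventh: augmented seventh on Ab.
Root: Ab
Major 3rd (3rd): C
Augmented 5th (5th): E
Minor 7th (7th): Gb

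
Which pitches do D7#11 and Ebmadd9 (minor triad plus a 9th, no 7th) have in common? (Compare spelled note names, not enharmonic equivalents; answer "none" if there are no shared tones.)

none

D7#11 = D, F♯, A, C, G♯.
Ebmadd9 = E♭, G♭, B♭, F.
Shared: none.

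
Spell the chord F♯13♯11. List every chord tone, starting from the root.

F♯13♯11: dominant thirteenth sharp eleven on F♯.
root → F♯
3rd (major 3rd) → A♯
5th (perfect 5th) → C♯
7th (minor 7th) → E
9th (major 9th) → G♯
11th (augmented 11th) → B♯
13th (major 13th) → D♯

F♯, A♯, C♯, E, G♯, B♯, D♯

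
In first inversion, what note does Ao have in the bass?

C

Ao in root position is A–C–E♭.
First inversion places the third in the bass, which is C.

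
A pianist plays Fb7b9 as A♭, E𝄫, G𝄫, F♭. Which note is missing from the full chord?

C♭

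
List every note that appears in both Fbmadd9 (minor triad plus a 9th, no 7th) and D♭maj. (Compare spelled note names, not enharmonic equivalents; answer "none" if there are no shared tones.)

none

Fbmadd9: Fb Abb Cb Gb
D♭maj: Db F Ab
Common to both → none.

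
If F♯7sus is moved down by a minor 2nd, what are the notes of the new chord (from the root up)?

E#, A#, B#, D#

F# down a minor 2nd → E#. New chord: E# dominant seventh suspended fourth.
Root: E#
Perfect 4th (4th): A#
Perfect 5th (5th): B#
Minor 7th (7th): D#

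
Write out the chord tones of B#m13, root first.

B# – D# – F## – A# – C## – E# – G##

B#m13 is a minor thirteenth built on B#.
- root: B#
- minor 3rd: D#
- perfect 5th: F##
- minor 7th: A#
- major 9th: C##
- perfect 11th: E#
- major 13th: G##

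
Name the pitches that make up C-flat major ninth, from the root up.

C-flat major ninth: major ninth on C-flat.
- root: C-flat
- major 3rd: E-flat
- perfect 5th: G-flat
- major 7th: B-flat
- major 9th: D-flat

C-flat – E-flat – G-flat – B-flat – D-flat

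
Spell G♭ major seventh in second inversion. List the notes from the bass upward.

G♭ major seventh = G-flat–B-flat–D-flat–F; second inversion → fifth (D-flat) lowest.

D-flat, F, G-flat, B-flat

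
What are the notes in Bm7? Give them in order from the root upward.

Bm7 is a minor seventh built on B.
Root: B
Minor 3rd (3rd): D
Perfect 5th (5th): F#
Minor 7th (7th): A

B, D, F#, A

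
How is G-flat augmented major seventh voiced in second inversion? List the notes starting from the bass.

In root position, G-flat augmented major seventh is G-flat–B-flat–D–F.
Second inversion puts the fifth (D) in the bass.

D, F, G-flat, B-flat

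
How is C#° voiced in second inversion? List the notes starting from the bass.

G  C#  E

C#° = C#–E–G; second inversion → fifth (G) lowest.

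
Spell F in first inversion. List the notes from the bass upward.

In root position, F is F–A–C.
First inversion puts the third (A) in the bass.

A C F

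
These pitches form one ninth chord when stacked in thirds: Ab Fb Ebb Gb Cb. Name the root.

Arranged so that each adjacent pair is a third by letter name: Fb – Ab – Cb – Ebb – Gb.
The bottom of that stack, Fb, is the root (this is Fb dominant ninth).

Fb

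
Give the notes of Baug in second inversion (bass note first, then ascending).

In root position, Baug is B–D#–F##.
Second inversion puts the fifth (F##) in the bass.

F##, B, D#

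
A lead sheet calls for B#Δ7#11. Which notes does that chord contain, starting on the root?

B#, D##, F##, A##, E##

B#Δ7#11 is a major seventh sharp eleven built on B#.
Root: B#
Major 3rd (3rd): D##
Perfect 5th (5th): F##
Major 7th (7th): A##
Augmented 11th (11th): E##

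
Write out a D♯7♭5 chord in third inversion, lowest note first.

C#  D#  F##  A

D♯7♭5 = D#–F##–A–C#; third inversion → seventh (C#) lowest.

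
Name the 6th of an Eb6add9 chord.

C

Root of Eb6add9 = Eb. The 6th is a major 6th: Eb up a major 6th → C.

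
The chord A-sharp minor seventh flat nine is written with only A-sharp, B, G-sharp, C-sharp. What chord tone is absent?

A-sharp minor seventh flat nine = A-sharp, C-sharp, E-sharp, G-sharp, B. The voicing lacks the 5th (perfect 5th), E-sharp.

E-sharp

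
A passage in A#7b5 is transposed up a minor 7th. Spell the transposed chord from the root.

G#, B#, D, F#

Transposed root: A# → G# (minor 7th up). So we spell G# dominant seventh flat five:
G# — root
B# — major 3rd
D — diminished 5th
F# — minor 7th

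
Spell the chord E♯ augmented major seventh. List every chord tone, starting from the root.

Root E-sharp, quality augmented major seventh:
Root: E-sharp
Major 3rd (3rd): G-double-sharp
Augmented 5th (5th): B-double-sharp
Major 7th (7th): D-double-sharp

E-sharp G-double-sharp B-double-sharp D-double-sharp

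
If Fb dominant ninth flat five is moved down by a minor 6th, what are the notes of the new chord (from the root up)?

Transposed root: Fb → Ab (minor 6th down). So we spell Ab dominant ninth flat five:
Ab — root
C — major 3rd
Ebb — diminished 5th
Gb — minor 7th
Bb — major 9th

Ab, C, Ebb, Gb, Bb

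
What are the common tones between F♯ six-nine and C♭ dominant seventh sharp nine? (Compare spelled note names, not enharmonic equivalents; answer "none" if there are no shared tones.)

none

F♯ six-nine: F♯ A♯ C♯ D♯ G♯
C♭ dominant seventh sharp nine: C♭ E♭ G♭ B𝄫 D
Common to both → none.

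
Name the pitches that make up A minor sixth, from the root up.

A, C, E, F#

A minor sixth is a minor sixth built on A.
- root: A
- minor 3rd: C
- perfect 5th: E
- major 6th: F#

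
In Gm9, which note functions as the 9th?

Root of Gm9 = G. The 9th is a major 9th: G up a major 9th → A.

A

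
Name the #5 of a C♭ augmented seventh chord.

Root of C♭ augmented seventh = Cb. The 5th is an augmented 5th: Cb up an augmented 5th → G.

G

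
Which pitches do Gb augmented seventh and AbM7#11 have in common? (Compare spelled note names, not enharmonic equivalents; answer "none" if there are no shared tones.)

D

Gb augmented seventh = G♭, B♭, D, F♭.
AbM7#11 = A♭, C, E♭, G, D.
Shared: D.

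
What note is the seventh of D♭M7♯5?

D♭M7♯5 is built on Db; its 7th is a major 7th above the root.
A seventh above D uses the letter C, and the major 7th above Db is C.

C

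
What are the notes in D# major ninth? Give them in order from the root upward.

D# F## A# C## E#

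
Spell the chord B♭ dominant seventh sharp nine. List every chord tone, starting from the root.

Root B-flat, quality dominant seventh sharp nine:
B-flat — root
D — major 3rd
F — perfect 5th
A-flat — minor 7th
C-sharp — augmented 9th

B-flat D F A-flat C-sharp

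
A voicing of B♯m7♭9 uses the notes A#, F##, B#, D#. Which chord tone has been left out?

B♯m7♭9 = B#, D#, F##, A#, C#. The voicing lacks the 9th (minor 9th), C#.

C#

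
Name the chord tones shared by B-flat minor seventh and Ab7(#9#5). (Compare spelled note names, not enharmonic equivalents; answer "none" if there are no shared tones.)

B-flat minor seventh: B♭ D♭ F A♭
Ab7(#9#5): A♭ C E G♭ B
Common to both → A♭.

A♭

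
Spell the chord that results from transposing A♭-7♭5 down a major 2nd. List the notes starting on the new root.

Transposed root: Ab → Gb (major 2nd down). So we spell Gb half-diminished seventh:
root → Gb
3rd (minor 3rd) → Bbb
5th (diminished 5th) → Dbb
7th (minor 7th) → Fb

Gb  Bbb  Dbb  Fb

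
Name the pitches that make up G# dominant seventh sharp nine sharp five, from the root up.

G#, B#, D##, F#, A##

G# dominant seventh sharp nine sharp five is a dominant seventh sharp nine sharp five built on G#.
- root: G#
- major 3rd: B#
- augmented 5th: D##
- minor 7th: F#
- augmented 9th: A##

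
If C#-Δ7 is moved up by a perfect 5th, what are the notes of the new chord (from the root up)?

C# up a perfect 5th → G#. New chord: G# minor-major seventh.
- root: G#
- minor 3rd: B
- perfect 5th: D#
- major 7th: F##

G#, B, D#, F##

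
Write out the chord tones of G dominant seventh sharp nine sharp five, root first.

G, B, D#, F, A#

G dominant seventh sharp nine sharp five: dominant seventh sharp nine sharp five on G.
root → G
3rd (major 3rd) → B
5th (augmented 5th) → D#
7th (minor 7th) → F
9th (augmented 9th) → A#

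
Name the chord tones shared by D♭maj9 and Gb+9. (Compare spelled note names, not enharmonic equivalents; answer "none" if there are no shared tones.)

D♭maj9: Db F Ab C Eb
Gb+9: Gb Bb D Fb Ab
Common to both → Ab.

Ab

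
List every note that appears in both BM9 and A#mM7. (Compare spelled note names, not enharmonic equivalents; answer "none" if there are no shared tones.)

BM9 = B, D#, F#, A#, C#.
A#mM7 = A#, C#, E#, G##.
Shared: A#, C#.

A#  C#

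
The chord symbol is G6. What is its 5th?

G6 is built on G; its 5th is a perfect 5th above the root.
A fifth above G uses the letter D, and the perfect 5th above G is D.

D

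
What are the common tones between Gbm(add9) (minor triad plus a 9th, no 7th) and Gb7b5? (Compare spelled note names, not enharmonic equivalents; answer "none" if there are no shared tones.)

Gbm(add9) = Gb, Bbb, Db, Ab.
Gb7b5 = Gb, Bb, Dbb, Fb.
Shared: Gb.

Gb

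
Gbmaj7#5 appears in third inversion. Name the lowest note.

F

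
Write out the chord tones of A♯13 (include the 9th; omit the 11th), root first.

A# – C## – E# – G# – B# – F##

Root A#, quality dominant thirteenth:
A# — root
C## — major 3rd
E# — perfect 5th
G# — minor 7th
B# — major 9th
F## — major 13th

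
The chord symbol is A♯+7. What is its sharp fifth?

A♯+7 is built on A#; its 5th is an augmented 5th above the root.
A fifth above A uses the letter E, and the augmented 5th above A# is E##.

E##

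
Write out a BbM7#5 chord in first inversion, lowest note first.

In root position, BbM7#5 is Bb–D–F#–A.
First inversion puts the third (D) in the bass.

D F# A Bb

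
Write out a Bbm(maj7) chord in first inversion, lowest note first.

In root position, Bbm(maj7) is Bb–Db–F–A.
First inversion puts the third (Db) in the bass.

Db  F  A  Bb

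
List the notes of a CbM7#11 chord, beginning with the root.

CbM7#11: major seventh sharp eleven on Cb.
Cb — root
Eb — major 3rd
Gb — perfect 5th
Bb — major 7th
F — augmented 11th

Cb, Eb, Gb, Bb, F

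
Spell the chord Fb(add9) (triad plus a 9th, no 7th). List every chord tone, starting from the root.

Fb  Ab  Cb  Gb

Root Fb, quality added-ninth:
- root: Fb
- major 3rd: Ab
- perfect 5th: Cb
- major 9th: Gb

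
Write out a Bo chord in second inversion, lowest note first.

F, B, D

In root position, Bo is B–D–F.
Second inversion puts the fifth (F) in the bass.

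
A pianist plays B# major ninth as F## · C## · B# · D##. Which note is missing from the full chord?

A##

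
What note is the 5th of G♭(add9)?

Root of G♭(add9) = Gb. The 5th is a perfect 5th: Gb up a perfect 5th → Db.

Db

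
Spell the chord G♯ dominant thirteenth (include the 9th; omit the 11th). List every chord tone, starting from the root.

G# – B# – D# – F# – A# – E#

G♯ dominant thirteenth is a dominant thirteenth built on G#.
root → G#
3rd (major 3rd) → B#
5th (perfect 5th) → D#
7th (minor 7th) → F#
9th (major 9th) → A#
13th (major 13th) → E#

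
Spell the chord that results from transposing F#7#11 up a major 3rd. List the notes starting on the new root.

F# up a major 3rd → A#. New chord: A# dominant seventh sharp eleven.
root → A#
3rd (major 3rd) → C##
5th (perfect 5th) → E#
7th (minor 7th) → G#
11th (augmented 11th) → D##

A# – C## – E# – G# – D##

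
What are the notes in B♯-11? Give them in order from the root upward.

B♯-11: minor eleventh on B♯.
root → B♯
3rd (minor 3rd) → D♯
5th (perfect 5th) → F𝄪
7th (minor 7th) → A♯
9th (major 9th) → C𝄪
11th (perfect 11th) → E♯

B♯, D♯, F𝄪, A♯, C𝄪, E♯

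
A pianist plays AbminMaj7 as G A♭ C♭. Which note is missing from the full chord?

The full AbminMaj7 chord is A♭, C♭, E♭, G.
Comparing with the voicing, the perfect 5th (5th) — E♭ — is absent.

E♭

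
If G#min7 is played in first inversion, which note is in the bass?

G#min7 = G#–B–D#–F#. First inversion → third in the bass = B.

B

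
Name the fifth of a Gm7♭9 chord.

D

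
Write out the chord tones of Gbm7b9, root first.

Root Gb, quality minor seventh flat nine:
root → Gb
3rd (minor 3rd) → Bbb
5th (perfect 5th) → Db
7th (minor 7th) → Fb
9th (minor 9th) → Abb

Gb Bbb Db Fb Abb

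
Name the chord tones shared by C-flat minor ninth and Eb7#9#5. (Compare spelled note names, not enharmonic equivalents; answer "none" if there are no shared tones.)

Db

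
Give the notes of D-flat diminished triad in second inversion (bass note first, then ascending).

A-double-flat, D-flat, F-flat

In root position, D-flat diminished triad is D-flat–F-flat–A-double-flat.
Second inversion puts the fifth (A-double-flat) in the bass.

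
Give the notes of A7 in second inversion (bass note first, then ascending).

A7 = A–C♯–E–G; second inversion → fifth (E) lowest.

E  G  A  C♯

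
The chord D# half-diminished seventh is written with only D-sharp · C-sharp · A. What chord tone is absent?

D# half-diminished seventh = D-sharp, F-sharp, A, C-sharp. The voicing lacks the 3rd (minor 3rd), F-sharp.

F-sharp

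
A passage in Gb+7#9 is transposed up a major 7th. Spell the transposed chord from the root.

F  A  C#  Eb  G#

Transposed root: Gb → F (major 7th up). So we spell F dominant seventh sharp nine sharp five:
F — root
A — major 3rd
C# — augmented 5th
Eb — minor 7th
G# — augmented 9th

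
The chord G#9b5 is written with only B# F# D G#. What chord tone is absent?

A#

The full G#9b5 chord is G#, B#, D, F#, A#.
Comparing with the voicing, the major 9th (9th) — A# — is absent.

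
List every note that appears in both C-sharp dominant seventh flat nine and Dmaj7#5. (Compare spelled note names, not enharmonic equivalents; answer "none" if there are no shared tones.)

C# – D

C-sharp dominant seventh flat nine = C#, E#, G#, B, D.
Dmaj7#5 = D, F#, A#, C#.
Shared: C#, D.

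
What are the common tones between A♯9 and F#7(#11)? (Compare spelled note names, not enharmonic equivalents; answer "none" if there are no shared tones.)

A♯9 = A#, C##, E#, G#, B#.
F#7(#11) = F#, A#, C#, E, B#.
Shared: A#, B#.

A# B#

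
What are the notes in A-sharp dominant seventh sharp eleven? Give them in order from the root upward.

Root A-sharp, quality dominant seventh sharp eleven:
Root: A-sharp
Major 3rd (3rd): C-double-sharp
Perfect 5th (5th): E-sharp
Minor 7th (7th): G-sharp
Augmented 11th (11th): D-double-sharp

A-sharp, C-double-sharp, E-sharp, G-sharp, D-double-sharp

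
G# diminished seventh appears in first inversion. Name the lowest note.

G# diminished seventh = G♯–B–D–F. First inversion → third in the bass = B.

B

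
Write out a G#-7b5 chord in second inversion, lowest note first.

D, F#, G#, B

G#-7b5 = G#–B–D–F#; second inversion → fifth (D) lowest.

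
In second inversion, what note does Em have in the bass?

Em = E–G–B. Second inversion → fifth in the bass = B.

B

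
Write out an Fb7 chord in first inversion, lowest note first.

Ab Cb Ebb Fb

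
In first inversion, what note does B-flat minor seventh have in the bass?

B-flat minor seventh = B-flat–D-flat–F–A-flat. First inversion → third in the bass = D-flat.

D-flat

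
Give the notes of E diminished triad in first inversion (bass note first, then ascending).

E diminished triad = E–G–B♭; first inversion → third (G) lowest.

G B♭ E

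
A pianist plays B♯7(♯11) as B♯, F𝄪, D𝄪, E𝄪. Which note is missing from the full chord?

A♯

The full B♯7(♯11) chord is B♯, D𝄪, F𝄪, A♯, E𝄪.
Comparing with the voicing, the minor 7th (7th) — A♯ — is absent.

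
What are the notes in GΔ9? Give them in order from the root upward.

Root G, quality major ninth:
G — root
B — major 3rd
D — perfect 5th
F♯ — major 7th
A — major 9th

G, B, D, F♯, A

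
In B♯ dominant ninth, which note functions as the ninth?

B♯ dominant ninth is built on B#; its 9th is a major 9th above the root.
A second above B uses the letter C, and the major 9th above B# is C##.

C##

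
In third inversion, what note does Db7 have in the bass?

Db7 in root position is Db–F–Ab–Cb.
Third inversion places the seventh in the bass, which is Cb.

Cb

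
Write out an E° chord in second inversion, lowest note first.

E° = E–G–Bb; second inversion → fifth (Bb) lowest.

Bb E G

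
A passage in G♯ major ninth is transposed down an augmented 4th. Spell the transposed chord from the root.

Transposed root: G-sharp → D (augmented 4th down). So we spell D major ninth:
- root: D
- major 3rd: F-sharp
- perfect 5th: A
- major 7th: C-sharp
- major 9th: E

D F-sharp A C-sharp E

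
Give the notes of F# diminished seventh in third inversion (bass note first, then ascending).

E-flat  F-sharp  A  C

F# diminished seventh = F-sharp–A–C–E-flat; third inversion → seventh (E-flat) lowest.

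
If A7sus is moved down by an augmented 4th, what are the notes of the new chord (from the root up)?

A down an augmented 4th → Eb. New chord: Eb dominant seventh suspended fourth.
Root: Eb
Perfect 4th (4th): Ab
Perfect 5th (5th): Bb
Minor 7th (7th): Db

Eb – Ab – Bb – Db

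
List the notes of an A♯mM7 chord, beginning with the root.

A#, C#, E#, G##

Root A#, quality minor-major seventh:
root → A#
3rd (minor 3rd) → C#
5th (perfect 5th) → E#
7th (major 7th) → G##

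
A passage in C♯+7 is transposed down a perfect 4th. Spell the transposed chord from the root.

C# down a perfect 4th → G#. New chord: G# augmented seventh.
G# — root
B# — major 3rd
D## — augmented 5th
F# — minor 7th

G# B# D## F#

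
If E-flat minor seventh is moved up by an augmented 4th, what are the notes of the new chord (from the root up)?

Eb up an augmented 4th → A. New chord: A minor seventh.
Root: A
Minor 3rd (3rd): C
Perfect 5th (5th): E
Minor 7th (7th): G

A – C – E – G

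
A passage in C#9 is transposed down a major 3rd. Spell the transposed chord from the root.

A major 3rd down from C# is A, so the new chord is A dominant ninth.
Root: A
Major 3rd (3rd): C#
Perfect 5th (5th): E
Minor 7th (7th): G
Major 9th (9th): B

A, C#, E, G, B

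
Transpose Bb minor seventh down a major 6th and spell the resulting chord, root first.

A major 6th down from B-flat is D-flat, so the new chord is D-flat minor seventh.
- root: D-flat
- minor 3rd: F-flat
- perfect 5th: A-flat
- minor 7th: C-flat

D-flat F-flat A-flat C-flat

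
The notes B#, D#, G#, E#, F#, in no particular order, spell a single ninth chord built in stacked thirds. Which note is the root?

Arranged so that each adjacent pair is a third by letter name: E# – G# – B# – D# – F#.
The bottom of that stack, E#, is the root (this is E# minor seventh flat nine).

E#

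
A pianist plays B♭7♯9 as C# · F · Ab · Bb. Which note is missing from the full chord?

D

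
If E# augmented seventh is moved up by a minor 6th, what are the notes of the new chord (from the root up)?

C♯  E♯  G𝄪  B

A minor 6th up from E♯ is C♯, so the new chord is C♯ augmented seventh.
C♯ — root
E♯ — major 3rd
G𝄪 — augmented 5th
B — minor 7th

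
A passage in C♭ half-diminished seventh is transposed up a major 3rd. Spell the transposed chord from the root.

E-flat  G-flat  B-double-flat  D-flat

A major 3rd up from C-flat is E-flat, so the new chord is E-flat half-diminished seventh.
root → E-flat
3rd (minor 3rd) → G-flat
5th (diminished 5th) → B-double-flat
7th (minor 7th) → D-flat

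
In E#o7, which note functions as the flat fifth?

B

E#o7 is built on E♯; its 5th is a diminished 5th above the root.
A fifth above E uses the letter B, and the diminished 5th above E♯ is B.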